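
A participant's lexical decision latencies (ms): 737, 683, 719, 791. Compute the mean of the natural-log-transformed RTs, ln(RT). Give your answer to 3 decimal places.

ln(RT): 6.6026, 6.5265, 6.5779, 6.6733
Σ ln(RT) = 26.3802
Mean = 26.3802/4 = 6.59506

6.595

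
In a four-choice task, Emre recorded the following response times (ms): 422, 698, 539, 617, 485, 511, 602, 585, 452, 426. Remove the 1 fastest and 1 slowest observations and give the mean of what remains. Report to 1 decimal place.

Sorted: 422, 426, 452, 485, 511, 539, 585, 602, 617, 698
Drop lowest 1 (422) and highest 1 (698)
Remaining (n=8): Σ = 4217, mean = 4217/8 = 527.125

527.1 ms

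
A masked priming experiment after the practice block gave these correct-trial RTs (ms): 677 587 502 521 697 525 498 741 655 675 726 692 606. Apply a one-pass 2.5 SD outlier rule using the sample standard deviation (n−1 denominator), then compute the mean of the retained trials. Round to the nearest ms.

n = 13, ΣRT = 8102, M = 623.231
Σ(x−M)² = 93272.31; s = √(93272.31/12) = 88.163
Cutoffs: 623.231 ± 2.5·88.163 → [402.8, 843.6]
No RTs fall outside the cutoffs; all 13 retained. Mean = 8102/13 = 623.231

623 ms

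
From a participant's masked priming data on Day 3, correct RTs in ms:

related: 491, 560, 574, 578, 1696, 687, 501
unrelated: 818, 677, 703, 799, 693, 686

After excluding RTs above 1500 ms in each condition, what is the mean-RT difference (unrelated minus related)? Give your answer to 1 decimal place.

related: exclude 1696
M(related) = 3391/6 = 565.167
M(unrelated) = 4376/6 = 729.333
Difference = 729.333 − 565.167 = 164.167 ms

164.2 ms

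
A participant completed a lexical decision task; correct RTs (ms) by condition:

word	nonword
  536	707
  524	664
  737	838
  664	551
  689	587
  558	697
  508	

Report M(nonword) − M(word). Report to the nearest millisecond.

M(word) = 4216/7 = 602.286
M(nonword) = 4044/6 = 674.000
Difference = 674.000 − 602.286 = 71.714 ms

72 ms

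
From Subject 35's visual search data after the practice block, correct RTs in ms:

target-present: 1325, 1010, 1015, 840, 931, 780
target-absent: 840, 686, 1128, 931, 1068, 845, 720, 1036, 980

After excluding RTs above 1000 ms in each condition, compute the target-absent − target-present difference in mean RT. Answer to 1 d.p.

target-present: exclude 1325, 1010, 1015
target-absent: exclude 1128, 1068, 1036
M(target-present) = 2551/3 = 850.333
M(target-absent) = 5002/6 = 833.667
Difference = 833.667 − 850.333 = -16.667 ms

-16.7 ms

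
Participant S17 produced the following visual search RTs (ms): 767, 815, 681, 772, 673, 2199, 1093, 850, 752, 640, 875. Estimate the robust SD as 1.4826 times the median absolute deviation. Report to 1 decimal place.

Sorted: 640, 673, 681, 752, 767, 772, 815, 850, 875, 1093, 2199 → median = 772
|x − 772| sorted: 0, 5, 20, 43, 78, 91, 99, 103, 132, 321, 1427 → MAD = 91
Robust SD ≈ 1.4826 × 91 = 134.917

134.9 ms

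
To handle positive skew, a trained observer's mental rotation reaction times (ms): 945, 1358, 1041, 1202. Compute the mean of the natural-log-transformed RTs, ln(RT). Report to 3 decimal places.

7.026

ln(RT): 6.8512, 7.2138, 6.9479, 7.0917
Σ ln(RT) = 28.1046
Mean = 28.1046/4 = 7.02616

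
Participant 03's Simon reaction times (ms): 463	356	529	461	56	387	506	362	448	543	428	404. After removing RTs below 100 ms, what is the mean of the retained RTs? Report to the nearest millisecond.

Excluded: 56
Retained (n=11): Σ = 4887
Mean = 4887/11 = 444.2727

444 ms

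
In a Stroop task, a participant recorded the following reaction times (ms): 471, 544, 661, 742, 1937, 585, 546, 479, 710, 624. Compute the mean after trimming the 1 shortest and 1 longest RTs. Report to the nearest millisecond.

Sorted: 471, 479, 544, 546, 585, 624, 661, 710, 742, 1937
Drop lowest 1 (471) and highest 1 (1937)
Remaining (n=8): Σ = 4891, mean = 4891/8 = 611.375

611 ms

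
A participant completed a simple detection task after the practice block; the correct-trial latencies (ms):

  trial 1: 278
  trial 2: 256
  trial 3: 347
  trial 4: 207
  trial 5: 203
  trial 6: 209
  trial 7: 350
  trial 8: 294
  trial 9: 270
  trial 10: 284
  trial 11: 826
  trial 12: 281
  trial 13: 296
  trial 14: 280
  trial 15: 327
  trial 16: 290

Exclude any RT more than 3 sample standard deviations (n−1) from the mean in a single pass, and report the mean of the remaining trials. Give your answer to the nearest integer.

278 ms

n = 16, ΣRT = 4998, M = 312.375
Σ(x−M)² = 310491.75; s = √(310491.75/15) = 143.873
Cutoffs: 312.375 ± 3·143.873 → [-119.2, 744.0]
Outside: 826 → excluded.
Retained (n=15): Σ = 4172, mean = 4172/15 = 278.133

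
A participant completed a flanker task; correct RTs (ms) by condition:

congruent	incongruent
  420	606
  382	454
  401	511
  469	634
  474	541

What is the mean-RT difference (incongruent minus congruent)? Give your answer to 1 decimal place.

M(congruent) = 2146/5 = 429.200
M(incongruent) = 2746/5 = 549.200
Difference = 549.200 − 429.200 = 120.000 ms

120.0 ms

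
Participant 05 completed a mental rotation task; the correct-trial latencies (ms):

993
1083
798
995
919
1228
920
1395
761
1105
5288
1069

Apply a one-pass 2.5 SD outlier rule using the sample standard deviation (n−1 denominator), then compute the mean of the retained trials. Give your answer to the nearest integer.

n = 12, ΣRT = 16554, M = 1379.500
Σ(x−M)² = 17000345.00; s = √(17000345.00/11) = 1243.176
Cutoffs: 1379.500 ± 2.5·1243.176 → [-1728.4, 4487.4]
Outside: 5288 → excluded.
Retained (n=11): Σ = 11266, mean = 11266/11 = 1024.182

1024 ms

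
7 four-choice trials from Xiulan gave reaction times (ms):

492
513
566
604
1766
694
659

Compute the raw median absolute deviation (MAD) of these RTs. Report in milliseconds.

Sorted: 492, 513, 566, 604, 659, 694, 1766 → median = 604
|x − 604|: 112, 91, 38, 0, 1162, 90, 55
Sorted deviations: 0, 38, 55, 90, 91, 112, 1162 → MAD = 90

90 ms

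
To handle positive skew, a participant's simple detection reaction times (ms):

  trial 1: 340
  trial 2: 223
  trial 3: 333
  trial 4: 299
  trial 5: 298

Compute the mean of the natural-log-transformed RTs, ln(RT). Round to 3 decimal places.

ln(RT): 5.8289, 5.4072, 5.8081, 5.7004, 5.6971
Σ ln(RT) = 28.4418
Mean = 28.4418/5 = 5.68836

5.688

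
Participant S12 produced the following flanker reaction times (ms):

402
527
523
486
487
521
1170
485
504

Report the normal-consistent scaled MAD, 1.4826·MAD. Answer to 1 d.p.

Sorted: 402, 485, 486, 487, 504, 521, 523, 527, 1170 → median = 504
|x − 504| sorted: 0, 17, 17, 18, 19, 19, 23, 102, 666 → MAD = 19
Robust SD ≈ 1.4826 × 19 = 28.169

28.2 ms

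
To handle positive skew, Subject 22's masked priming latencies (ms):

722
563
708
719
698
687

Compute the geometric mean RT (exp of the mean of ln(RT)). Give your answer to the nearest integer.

680 ms

ln(RT): 6.5820, 6.3333, 6.5624, 6.5779, 6.5482, 6.5323
Mean ln(RT) = 39.1362/6 = 6.52269
Geometric mean = exp(6.52269) = 680.41 ms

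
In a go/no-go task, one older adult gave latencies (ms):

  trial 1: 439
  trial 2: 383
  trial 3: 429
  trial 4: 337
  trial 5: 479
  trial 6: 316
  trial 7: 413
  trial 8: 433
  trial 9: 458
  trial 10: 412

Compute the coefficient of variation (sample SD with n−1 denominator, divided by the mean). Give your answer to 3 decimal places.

n = 10, Σ = 4099, M = 409.9000
Σ(x−M)² = 23702.900; s = √(23702.900/9) = 51.3192
CV = 51.3192 / 409.9000 = 0.12520

0.125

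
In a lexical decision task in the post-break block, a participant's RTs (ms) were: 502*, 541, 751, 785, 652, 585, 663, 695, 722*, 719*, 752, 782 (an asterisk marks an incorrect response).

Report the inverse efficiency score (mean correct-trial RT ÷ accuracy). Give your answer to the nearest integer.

Correct trials (n=9): 541, 751, 785, 652, 585, 663, 695, 752, 782
Mean correct RT = 6206/9 = 689.5556 ms
Proportion correct = 9/12
IES = 689.5556 / (9/12) = 919.407 ms

919 ms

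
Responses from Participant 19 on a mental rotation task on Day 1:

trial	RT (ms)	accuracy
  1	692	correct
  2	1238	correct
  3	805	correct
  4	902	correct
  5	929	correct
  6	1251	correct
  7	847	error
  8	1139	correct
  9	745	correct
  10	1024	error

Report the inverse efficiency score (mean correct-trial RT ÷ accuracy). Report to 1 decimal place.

1203.3 ms

Correct trials (n=8): 692, 1238, 805, 902, 929, 1251, 1139, 745
Mean correct RT = 7701/8 = 962.6250 ms
Proportion correct = 8/10
IES = 962.6250 / (8/10) = 1203.281 ms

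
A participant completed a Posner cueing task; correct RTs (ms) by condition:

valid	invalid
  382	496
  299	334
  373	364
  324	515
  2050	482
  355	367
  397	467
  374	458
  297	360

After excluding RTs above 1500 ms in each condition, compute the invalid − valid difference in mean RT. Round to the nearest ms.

77 ms

valid: exclude 2050
M(valid) = 2801/8 = 350.125
M(invalid) = 3843/9 = 427.000
Difference = 427.000 − 350.125 = 76.875 ms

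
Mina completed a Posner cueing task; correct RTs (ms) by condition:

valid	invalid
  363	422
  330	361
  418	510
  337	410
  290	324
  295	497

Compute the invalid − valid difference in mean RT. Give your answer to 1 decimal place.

81.8 ms

M(valid) = 2033/6 = 338.833
M(invalid) = 2524/6 = 420.667
Difference = 420.667 − 338.833 = 81.833 ms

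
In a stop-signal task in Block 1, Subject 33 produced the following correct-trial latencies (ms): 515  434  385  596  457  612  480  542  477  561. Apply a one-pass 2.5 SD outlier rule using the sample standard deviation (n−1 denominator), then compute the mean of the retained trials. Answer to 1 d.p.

505.9 ms

n = 10, ΣRT = 5059, M = 505.900
Σ(x−M)² = 47480.90; s = √(47480.90/9) = 72.634
Cutoffs: 505.900 ± 2.5·72.634 → [324.3, 687.5]
No RTs fall outside the cutoffs; all 10 retained. Mean = 5059/10 = 505.900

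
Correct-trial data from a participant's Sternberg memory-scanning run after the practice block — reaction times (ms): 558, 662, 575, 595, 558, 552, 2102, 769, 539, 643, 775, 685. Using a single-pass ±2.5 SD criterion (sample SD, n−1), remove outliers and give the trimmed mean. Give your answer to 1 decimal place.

628.3 ms

n = 12, ΣRT = 9013, M = 751.083
Σ(x−M)² = 2064396.92; s = √(2064396.92/11) = 433.212
Cutoffs: 751.083 ± 2.5·433.212 → [-331.9, 1834.1]
Outside: 2102 → excluded.
Retained (n=11): Σ = 6911, mean = 6911/11 = 628.273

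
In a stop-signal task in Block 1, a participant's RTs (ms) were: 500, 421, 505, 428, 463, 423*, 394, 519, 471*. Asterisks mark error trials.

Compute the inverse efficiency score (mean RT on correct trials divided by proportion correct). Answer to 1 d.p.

Correct trials (n=7): 500, 421, 505, 428, 463, 394, 519
Mean correct RT = 3230/7 = 461.4286 ms
Proportion correct = 7/9
IES = 461.4286 / (7/9) = 593.265 ms

593.3 ms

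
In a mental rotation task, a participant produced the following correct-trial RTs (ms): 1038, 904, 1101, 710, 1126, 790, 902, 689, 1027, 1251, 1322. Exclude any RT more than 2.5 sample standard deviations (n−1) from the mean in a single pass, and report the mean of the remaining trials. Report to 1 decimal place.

n = 11, ΣRT = 10860, M = 987.273
Σ(x−M)² = 436894.18; s = √(436894.18/10) = 209.020
Cutoffs: 987.273 ± 2.5·209.020 → [464.7, 1509.8]
No RTs fall outside the cutoffs; all 11 retained. Mean = 10860/11 = 987.273

987.3 ms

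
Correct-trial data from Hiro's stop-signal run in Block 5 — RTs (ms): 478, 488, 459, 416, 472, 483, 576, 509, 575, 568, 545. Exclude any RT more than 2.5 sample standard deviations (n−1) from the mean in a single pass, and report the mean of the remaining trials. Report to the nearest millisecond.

n = 11, ΣRT = 5569, M = 506.273
Σ(x−M)² = 28136.18; s = √(28136.18/10) = 53.044
Cutoffs: 506.273 ± 2.5·53.044 → [373.7, 638.9]
No RTs fall outside the cutoffs; all 11 retained. Mean = 5569/11 = 506.273

506 ms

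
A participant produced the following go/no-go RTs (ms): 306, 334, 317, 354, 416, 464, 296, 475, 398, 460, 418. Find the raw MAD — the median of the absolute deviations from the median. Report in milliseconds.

Sorted: 296, 306, 317, 334, 354, 398, 416, 418, 460, 464, 475 → median = 398
|x − 398|: 92, 64, 81, 44, 18, 66, 102, 77, 0, 62, 20
Sorted deviations: 0, 18, 20, 44, 62, 64, 66, 77, 81, 92, 102 → MAD = 64

64 ms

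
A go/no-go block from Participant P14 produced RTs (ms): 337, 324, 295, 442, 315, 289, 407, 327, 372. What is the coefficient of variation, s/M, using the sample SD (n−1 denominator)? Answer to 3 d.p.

n = 9, Σ = 3108, M = 345.3333
Σ(x−M)² = 21346.000; s = √(21346.000/8) = 51.6551
CV = 51.6551 / 345.3333 = 0.14958

0.150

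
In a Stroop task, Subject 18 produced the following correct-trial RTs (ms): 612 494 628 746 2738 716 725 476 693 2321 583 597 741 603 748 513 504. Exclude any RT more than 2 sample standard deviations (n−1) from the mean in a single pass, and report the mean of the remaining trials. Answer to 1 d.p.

n = 17, ΣRT = 14438, M = 849.294
Σ(x−M)² = 6621839.53; s = √(6621839.53/16) = 643.323
Cutoffs: 849.294 ± 2·643.323 → [-437.4, 2135.9]
Outside: 2321, 2738 → excluded.
Retained (n=15): Σ = 9379, mean = 9379/15 = 625.267

625.3 ms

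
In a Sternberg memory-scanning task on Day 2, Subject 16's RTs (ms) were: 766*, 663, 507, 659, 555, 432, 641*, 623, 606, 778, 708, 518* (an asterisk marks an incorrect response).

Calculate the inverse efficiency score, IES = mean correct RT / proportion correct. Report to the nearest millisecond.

819 ms

Correct trials (n=9): 663, 507, 659, 555, 432, 623, 606, 778, 708
Mean correct RT = 5531/9 = 614.5556 ms
Proportion correct = 9/12
IES = 614.5556 / (9/12) = 819.407 ms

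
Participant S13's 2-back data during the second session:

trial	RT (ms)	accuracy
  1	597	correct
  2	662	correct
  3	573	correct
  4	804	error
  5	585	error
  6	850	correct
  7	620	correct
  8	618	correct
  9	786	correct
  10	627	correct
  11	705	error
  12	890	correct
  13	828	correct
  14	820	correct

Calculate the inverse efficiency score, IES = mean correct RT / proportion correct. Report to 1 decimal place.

910.7 ms

Correct trials (n=11): 597, 662, 573, 850, 620, 618, 786, 627, 890, 828, 820
Mean correct RT = 7871/11 = 715.5455 ms
Proportion correct = 11/14
IES = 715.5455 / (11/14) = 910.694 ms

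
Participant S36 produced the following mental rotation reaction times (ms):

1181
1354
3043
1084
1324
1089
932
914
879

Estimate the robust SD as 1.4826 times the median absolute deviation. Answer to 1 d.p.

Sorted: 879, 914, 932, 1084, 1089, 1181, 1324, 1354, 3043 → median = 1089
|x − 1089| sorted: 0, 5, 92, 157, 175, 210, 235, 265, 1954 → MAD = 175
Robust SD ≈ 1.4826 × 175 = 259.455

259.5 ms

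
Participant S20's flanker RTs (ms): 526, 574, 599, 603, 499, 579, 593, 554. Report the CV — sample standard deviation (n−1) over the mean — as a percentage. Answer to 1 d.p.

6.6%

n = 8, Σ = 4527, M = 565.8750
Σ(x−M)² = 9652.875; s = √(9652.875/7) = 37.1346
CV = 37.1346 / 565.8750 = 0.06562 = 6.562%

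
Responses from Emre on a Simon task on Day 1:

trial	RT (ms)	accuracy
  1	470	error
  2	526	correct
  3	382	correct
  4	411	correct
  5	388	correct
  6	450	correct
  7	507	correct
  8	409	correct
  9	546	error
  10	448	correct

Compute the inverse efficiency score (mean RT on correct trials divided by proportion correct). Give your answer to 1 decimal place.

550.2 ms

Correct trials (n=8): 526, 382, 411, 388, 450, 507, 409, 448
Mean correct RT = 3521/8 = 440.1250 ms
Proportion correct = 8/10
IES = 440.1250 / (8/10) = 550.156 ms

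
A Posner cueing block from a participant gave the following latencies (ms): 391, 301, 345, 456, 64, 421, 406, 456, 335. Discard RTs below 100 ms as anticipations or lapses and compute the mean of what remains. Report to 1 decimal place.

Excluded: 64
Retained (n=8): Σ = 3111
Mean = 3111/8 = 388.8750

388.9 ms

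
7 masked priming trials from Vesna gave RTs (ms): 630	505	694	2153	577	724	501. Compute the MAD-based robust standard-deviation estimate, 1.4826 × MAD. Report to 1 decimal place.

139.4 ms

Sorted: 501, 505, 577, 630, 694, 724, 2153 → median = 630
|x − 630| sorted: 0, 53, 64, 94, 125, 129, 1523 → MAD = 94
Robust SD ≈ 1.4826 × 94 = 139.364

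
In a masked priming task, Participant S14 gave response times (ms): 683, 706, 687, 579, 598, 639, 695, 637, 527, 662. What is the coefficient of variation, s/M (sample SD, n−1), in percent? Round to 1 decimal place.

9.0%

n = 10, Σ = 6413, M = 641.3000
Σ(x−M)² = 30170.100; s = √(30170.100/9) = 57.8985
CV = 57.8985 / 641.3000 = 0.09028 = 9.028%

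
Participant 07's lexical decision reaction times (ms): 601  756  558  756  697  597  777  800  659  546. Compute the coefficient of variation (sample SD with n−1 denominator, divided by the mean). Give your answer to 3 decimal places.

n = 10, Σ = 6747, M = 674.7000
Σ(x−M)² = 81780.100; s = √(81780.100/9) = 95.3241
CV = 95.3241 / 674.7000 = 0.14128

0.141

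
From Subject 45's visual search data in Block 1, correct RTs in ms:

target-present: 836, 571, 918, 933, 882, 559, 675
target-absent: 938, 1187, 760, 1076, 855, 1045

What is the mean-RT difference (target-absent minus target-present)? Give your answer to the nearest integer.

209 ms

M(target-present) = 5374/7 = 767.714
M(target-absent) = 5861/6 = 976.833
Difference = 976.833 − 767.714 = 209.119 ms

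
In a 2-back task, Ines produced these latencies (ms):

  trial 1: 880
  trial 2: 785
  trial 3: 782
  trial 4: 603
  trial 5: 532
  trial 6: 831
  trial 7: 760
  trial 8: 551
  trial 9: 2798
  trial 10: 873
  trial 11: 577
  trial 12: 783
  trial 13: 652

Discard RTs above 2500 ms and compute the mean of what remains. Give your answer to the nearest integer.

Excluded: 2798
Retained (n=12): Σ = 8609
Mean = 8609/12 = 717.4167

717 ms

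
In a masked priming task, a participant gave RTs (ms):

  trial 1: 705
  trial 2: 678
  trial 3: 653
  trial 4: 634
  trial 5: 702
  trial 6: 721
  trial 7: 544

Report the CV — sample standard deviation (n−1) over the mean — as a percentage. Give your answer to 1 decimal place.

9.1%

n = 7, Σ = 4637, M = 662.4286
Σ(x−M)² = 21973.714; s = √(21973.714/6) = 60.5168
CV = 60.5168 / 662.4286 = 0.09136 = 9.136%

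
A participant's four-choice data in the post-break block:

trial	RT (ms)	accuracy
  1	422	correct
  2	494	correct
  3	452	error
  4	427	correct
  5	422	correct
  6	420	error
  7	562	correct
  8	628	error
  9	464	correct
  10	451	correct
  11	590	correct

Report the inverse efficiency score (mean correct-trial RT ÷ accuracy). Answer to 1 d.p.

Correct trials (n=8): 422, 494, 427, 422, 562, 464, 451, 590
Mean correct RT = 3832/8 = 479.0000 ms
Proportion correct = 8/11
IES = 479.0000 / (8/11) = 658.625 ms

658.6 ms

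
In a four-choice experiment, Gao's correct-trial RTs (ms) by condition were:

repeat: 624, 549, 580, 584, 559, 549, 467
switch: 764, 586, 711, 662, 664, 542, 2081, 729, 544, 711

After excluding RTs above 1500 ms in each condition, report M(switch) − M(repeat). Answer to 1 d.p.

98.1 ms

switch: exclude 2081
M(repeat) = 3912/7 = 558.857
M(switch) = 5913/9 = 657.000
Difference = 657.000 − 558.857 = 98.143 ms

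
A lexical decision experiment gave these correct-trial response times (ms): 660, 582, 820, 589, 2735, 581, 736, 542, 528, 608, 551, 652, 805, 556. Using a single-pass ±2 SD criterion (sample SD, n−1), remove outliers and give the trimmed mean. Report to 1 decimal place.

631.5 ms

n = 14, ΣRT = 10945, M = 781.786
Σ(x−M)² = 4224560.36; s = √(4224560.36/13) = 570.058
Cutoffs: 781.786 ± 2·570.058 → [-358.3, 1921.9]
Outside: 2735 → excluded.
Retained (n=13): Σ = 8210, mean = 8210/13 = 631.538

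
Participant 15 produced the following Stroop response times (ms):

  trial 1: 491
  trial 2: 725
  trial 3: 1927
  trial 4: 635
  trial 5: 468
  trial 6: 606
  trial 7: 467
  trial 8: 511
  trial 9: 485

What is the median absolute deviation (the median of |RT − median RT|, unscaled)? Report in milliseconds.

44 ms

Sorted: 467, 468, 485, 491, 511, 606, 635, 725, 1927 → median = 511
|x − 511|: 20, 214, 1416, 124, 43, 95, 44, 0, 26
Sorted deviations: 0, 20, 26, 43, 44, 95, 124, 214, 1416 → MAD = 44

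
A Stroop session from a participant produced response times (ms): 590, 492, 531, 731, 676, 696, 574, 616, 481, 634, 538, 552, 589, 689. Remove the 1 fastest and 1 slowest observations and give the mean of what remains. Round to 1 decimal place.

598.1 ms

Sorted: 481, 492, 531, 538, 552, 574, 589, 590, 616, 634, 676, 689, 696, 731
Drop lowest 1 (481) and highest 1 (731)
Remaining (n=12): Σ = 7177, mean = 7177/12 = 598.083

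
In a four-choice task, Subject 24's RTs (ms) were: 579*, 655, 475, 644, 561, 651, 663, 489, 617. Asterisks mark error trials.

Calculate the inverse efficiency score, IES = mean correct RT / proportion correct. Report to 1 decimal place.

Correct trials (n=8): 655, 475, 644, 561, 651, 663, 489, 617
Mean correct RT = 4755/8 = 594.3750 ms
Proportion correct = 8/9
IES = 594.3750 / (8/9) = 668.672 ms

668.7 ms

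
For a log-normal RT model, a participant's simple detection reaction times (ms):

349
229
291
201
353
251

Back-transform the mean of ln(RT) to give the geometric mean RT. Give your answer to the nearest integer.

ln(RT): 5.8551, 5.4337, 5.6733, 5.3033, 5.8665, 5.5255
Mean ln(RT) = 33.6573/6 = 5.60956
Geometric mean = exp(5.60956) = 273.02 ms

273 ms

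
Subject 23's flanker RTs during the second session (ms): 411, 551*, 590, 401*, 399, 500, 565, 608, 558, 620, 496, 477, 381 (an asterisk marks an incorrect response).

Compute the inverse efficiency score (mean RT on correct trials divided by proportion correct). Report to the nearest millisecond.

602 ms

Correct trials (n=11): 411, 590, 399, 500, 565, 608, 558, 620, 496, 477, 381
Mean correct RT = 5605/11 = 509.5455 ms
Proportion correct = 11/13
IES = 509.5455 / (11/13) = 602.190 ms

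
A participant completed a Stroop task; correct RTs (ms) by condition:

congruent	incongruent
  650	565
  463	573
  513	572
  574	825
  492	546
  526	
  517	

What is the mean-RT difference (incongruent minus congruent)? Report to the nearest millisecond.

83 ms

M(congruent) = 3735/7 = 533.571
M(incongruent) = 3081/5 = 616.200
Difference = 616.200 − 533.571 = 82.629 ms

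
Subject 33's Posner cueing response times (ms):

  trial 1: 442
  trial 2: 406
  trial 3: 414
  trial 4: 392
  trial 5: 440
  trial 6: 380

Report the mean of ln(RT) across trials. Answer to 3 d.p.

6.020

ln(RT): 6.0913, 6.0064, 6.0259, 5.9713, 6.0868, 5.9402
Σ ln(RT) = 36.1217
Mean = 36.1217/6 = 6.02029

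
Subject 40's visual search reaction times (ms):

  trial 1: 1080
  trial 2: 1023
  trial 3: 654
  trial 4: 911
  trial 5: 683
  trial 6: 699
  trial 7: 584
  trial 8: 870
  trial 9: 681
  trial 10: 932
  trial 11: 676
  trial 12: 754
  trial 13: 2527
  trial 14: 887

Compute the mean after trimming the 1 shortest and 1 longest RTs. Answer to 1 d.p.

820.8 ms

Sorted: 584, 654, 676, 681, 683, 699, 754, 870, 887, 911, 932, 1023, 1080, 2527
Drop lowest 1 (584) and highest 1 (2527)
Remaining (n=12): Σ = 9850, mean = 9850/12 = 820.833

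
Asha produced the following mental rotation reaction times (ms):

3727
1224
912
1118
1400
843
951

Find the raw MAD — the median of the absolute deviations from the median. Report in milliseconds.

206 ms

Sorted: 843, 912, 951, 1118, 1224, 1400, 3727 → median = 1118
|x − 1118|: 2609, 106, 206, 0, 282, 275, 167
Sorted deviations: 0, 106, 167, 206, 275, 282, 2609 → MAD = 206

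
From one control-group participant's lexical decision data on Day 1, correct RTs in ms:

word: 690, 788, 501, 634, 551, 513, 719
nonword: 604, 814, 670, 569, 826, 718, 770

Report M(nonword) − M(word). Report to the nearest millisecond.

82 ms

M(word) = 4396/7 = 628.000
M(nonword) = 4971/7 = 710.143
Difference = 710.143 − 628.000 = 82.143 ms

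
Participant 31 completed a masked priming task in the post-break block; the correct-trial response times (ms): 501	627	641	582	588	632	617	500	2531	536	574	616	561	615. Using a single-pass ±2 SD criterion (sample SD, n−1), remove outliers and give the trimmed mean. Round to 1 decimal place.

n = 14, ΣRT = 10121, M = 722.929
Σ(x−M)² = 3547966.93; s = √(3547966.93/13) = 522.418
Cutoffs: 722.929 ± 2·522.418 → [-321.9, 1767.8]
Outside: 2531 → excluded.
Retained (n=13): Σ = 7590, mean = 7590/13 = 583.846

583.8 ms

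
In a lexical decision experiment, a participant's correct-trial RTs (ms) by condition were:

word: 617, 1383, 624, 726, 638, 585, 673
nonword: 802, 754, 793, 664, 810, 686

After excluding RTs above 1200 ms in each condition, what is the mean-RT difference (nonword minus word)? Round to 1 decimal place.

107.7 ms

word: exclude 1383
M(word) = 3863/6 = 643.833
M(nonword) = 4509/6 = 751.500
Difference = 751.500 − 643.833 = 107.667 ms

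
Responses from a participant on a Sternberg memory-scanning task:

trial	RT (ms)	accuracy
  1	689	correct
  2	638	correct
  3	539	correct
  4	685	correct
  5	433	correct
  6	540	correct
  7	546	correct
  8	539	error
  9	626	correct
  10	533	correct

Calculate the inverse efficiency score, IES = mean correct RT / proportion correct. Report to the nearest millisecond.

646 ms

Correct trials (n=9): 689, 638, 539, 685, 433, 540, 546, 626, 533
Mean correct RT = 5229/9 = 581.0000 ms
Proportion correct = 9/10
IES = 581.0000 / (9/10) = 645.556 ms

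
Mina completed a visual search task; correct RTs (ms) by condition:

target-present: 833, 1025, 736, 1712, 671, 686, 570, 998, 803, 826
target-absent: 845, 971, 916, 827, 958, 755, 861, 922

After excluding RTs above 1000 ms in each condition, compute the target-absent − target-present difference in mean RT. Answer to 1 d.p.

116.5 ms

target-present: exclude 1025, 1712
M(target-present) = 6123/8 = 765.375
M(target-absent) = 7055/8 = 881.875
Difference = 881.875 − 765.375 = 116.500 ms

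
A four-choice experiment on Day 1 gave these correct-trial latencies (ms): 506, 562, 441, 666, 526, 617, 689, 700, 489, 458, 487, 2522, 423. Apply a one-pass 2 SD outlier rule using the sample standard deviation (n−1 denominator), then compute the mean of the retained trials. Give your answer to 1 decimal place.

n = 13, ΣRT = 9086, M = 698.923
Σ(x−M)² = 3707054.92; s = √(3707054.92/12) = 555.807
Cutoffs: 698.923 ± 2·555.807 → [-412.7, 1810.5]
Outside: 2522 → excluded.
Retained (n=12): Σ = 6564, mean = 6564/12 = 547.000

547.0 ms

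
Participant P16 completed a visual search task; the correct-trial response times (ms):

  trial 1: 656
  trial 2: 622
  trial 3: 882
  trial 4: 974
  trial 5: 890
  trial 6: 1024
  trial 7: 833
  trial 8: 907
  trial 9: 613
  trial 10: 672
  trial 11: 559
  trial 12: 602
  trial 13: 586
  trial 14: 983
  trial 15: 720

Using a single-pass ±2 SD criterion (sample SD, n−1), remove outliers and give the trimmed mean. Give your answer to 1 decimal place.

n = 15, ΣRT = 11523, M = 768.200
Σ(x−M)² = 379388.40; s = √(379388.40/14) = 164.618
Cutoffs: 768.200 ± 2·164.618 → [439.0, 1097.4]
No RTs fall outside the cutoffs; all 15 retained. Mean = 11523/15 = 768.200

768.2 ms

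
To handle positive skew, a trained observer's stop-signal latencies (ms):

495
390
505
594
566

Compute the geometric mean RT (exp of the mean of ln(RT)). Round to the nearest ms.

505 ms

ln(RT): 6.2046, 5.9661, 6.2246, 6.3869, 6.3386
Mean ln(RT) = 31.1207/5 = 6.22415
Geometric mean = exp(6.22415) = 504.79 ms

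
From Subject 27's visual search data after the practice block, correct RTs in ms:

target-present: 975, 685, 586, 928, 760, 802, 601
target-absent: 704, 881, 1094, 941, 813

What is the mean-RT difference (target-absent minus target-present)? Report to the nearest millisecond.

M(target-present) = 5337/7 = 762.429
M(target-absent) = 4433/5 = 886.600
Difference = 886.600 − 762.429 = 124.171 ms

124 ms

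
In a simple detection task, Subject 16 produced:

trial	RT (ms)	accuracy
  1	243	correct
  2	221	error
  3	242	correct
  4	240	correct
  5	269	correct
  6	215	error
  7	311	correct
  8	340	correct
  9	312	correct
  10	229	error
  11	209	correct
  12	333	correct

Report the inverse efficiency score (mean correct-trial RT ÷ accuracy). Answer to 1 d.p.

Correct trials (n=9): 243, 242, 240, 269, 311, 340, 312, 209, 333
Mean correct RT = 2499/9 = 277.6667 ms
Proportion correct = 9/12
IES = 277.6667 / (9/12) = 370.222 ms

370.2 ms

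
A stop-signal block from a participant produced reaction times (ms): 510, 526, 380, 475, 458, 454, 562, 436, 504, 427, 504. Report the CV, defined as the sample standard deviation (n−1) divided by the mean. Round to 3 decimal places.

0.108

n = 11, Σ = 5236, M = 476.0000
Σ(x−M)² = 26646.000; s = √(26646.000/10) = 51.6198
CV = 51.6198 / 476.0000 = 0.10844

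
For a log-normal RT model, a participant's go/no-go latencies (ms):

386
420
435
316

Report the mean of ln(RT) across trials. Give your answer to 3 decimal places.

ln(RT): 5.9558, 6.0403, 6.0753, 5.7557
Σ ln(RT) = 23.8272
Mean = 23.8272/4 = 5.95680

5.957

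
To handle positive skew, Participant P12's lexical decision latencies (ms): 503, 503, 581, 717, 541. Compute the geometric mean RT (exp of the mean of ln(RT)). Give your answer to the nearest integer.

ln(RT): 6.2206, 6.2206, 6.3648, 6.5751, 6.2934
Mean ln(RT) = 31.6744/5 = 6.33489
Geometric mean = exp(6.33489) = 563.90 ms

564 ms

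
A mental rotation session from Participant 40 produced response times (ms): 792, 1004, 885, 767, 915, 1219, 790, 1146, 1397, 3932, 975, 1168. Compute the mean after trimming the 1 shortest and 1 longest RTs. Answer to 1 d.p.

1029.1 ms

Sorted: 767, 790, 792, 885, 915, 975, 1004, 1146, 1168, 1219, 1397, 3932
Drop lowest 1 (767) and highest 1 (3932)
Remaining (n=10): Σ = 10291, mean = 10291/10 = 1029.100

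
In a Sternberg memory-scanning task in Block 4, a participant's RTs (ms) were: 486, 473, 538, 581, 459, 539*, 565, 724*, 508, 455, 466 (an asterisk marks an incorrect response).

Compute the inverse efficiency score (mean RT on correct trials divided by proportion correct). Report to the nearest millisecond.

615 ms

Correct trials (n=9): 486, 473, 538, 581, 459, 565, 508, 455, 466
Mean correct RT = 4531/9 = 503.4444 ms
Proportion correct = 9/11
IES = 503.4444 / (9/11) = 615.321 ms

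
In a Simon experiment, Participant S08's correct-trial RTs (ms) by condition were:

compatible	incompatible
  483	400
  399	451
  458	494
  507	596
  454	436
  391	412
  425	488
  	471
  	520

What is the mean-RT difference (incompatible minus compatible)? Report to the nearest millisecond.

M(compatible) = 3117/7 = 445.286
M(incompatible) = 4268/9 = 474.222
Difference = 474.222 − 445.286 = 28.937 ms

29 ms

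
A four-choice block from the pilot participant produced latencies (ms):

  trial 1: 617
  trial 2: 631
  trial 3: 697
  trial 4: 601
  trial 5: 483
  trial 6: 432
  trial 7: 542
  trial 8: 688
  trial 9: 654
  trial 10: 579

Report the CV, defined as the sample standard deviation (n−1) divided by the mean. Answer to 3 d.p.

0.145

n = 10, Σ = 5924, M = 592.4000
Σ(x−M)² = 66460.400; s = √(66460.400/9) = 85.9330
CV = 85.9330 / 592.4000 = 0.14506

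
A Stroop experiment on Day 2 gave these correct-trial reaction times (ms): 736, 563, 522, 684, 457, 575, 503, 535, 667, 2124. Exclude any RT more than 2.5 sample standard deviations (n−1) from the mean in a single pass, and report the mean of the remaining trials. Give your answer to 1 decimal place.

n = 10, ΣRT = 7366, M = 736.600
Σ(x−M)² = 2208182.40; s = √(2208182.40/9) = 495.332
Cutoffs: 736.600 ± 2.5·495.332 → [-501.7, 1974.9]
Outside: 2124 → excluded.
Retained (n=9): Σ = 5242, mean = 5242/9 = 582.444

582.4 ms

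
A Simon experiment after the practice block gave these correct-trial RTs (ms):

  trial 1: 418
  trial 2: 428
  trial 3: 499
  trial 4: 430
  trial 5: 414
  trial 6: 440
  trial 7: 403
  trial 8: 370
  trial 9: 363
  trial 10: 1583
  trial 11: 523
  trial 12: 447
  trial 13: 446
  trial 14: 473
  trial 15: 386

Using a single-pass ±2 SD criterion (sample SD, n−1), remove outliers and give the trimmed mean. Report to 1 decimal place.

n = 15, ΣRT = 7623, M = 508.200
Σ(x−M)² = 1264742.40; s = √(1264742.40/14) = 300.564
Cutoffs: 508.200 ± 2·300.564 → [-92.9, 1109.3]
Outside: 1583 → excluded.
Retained (n=14): Σ = 6040, mean = 6040/14 = 431.429

431.4 ms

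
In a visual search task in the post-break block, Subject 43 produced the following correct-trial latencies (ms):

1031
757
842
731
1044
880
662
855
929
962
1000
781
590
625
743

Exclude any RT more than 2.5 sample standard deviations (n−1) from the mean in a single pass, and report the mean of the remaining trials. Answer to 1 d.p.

828.8 ms

n = 15, ΣRT = 12432, M = 828.800
Σ(x−M)² = 298518.40; s = √(298518.40/14) = 146.023
Cutoffs: 828.800 ± 2.5·146.023 → [463.7, 1193.9]
No RTs fall outside the cutoffs; all 15 retained. Mean = 12432/15 = 828.800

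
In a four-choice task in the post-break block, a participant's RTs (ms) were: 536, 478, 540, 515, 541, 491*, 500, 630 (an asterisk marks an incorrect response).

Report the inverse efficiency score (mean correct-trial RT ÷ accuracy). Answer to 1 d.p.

Correct trials (n=7): 536, 478, 540, 515, 541, 500, 630
Mean correct RT = 3740/7 = 534.2857 ms
Proportion correct = 7/8
IES = 534.2857 / (7/8) = 610.612 ms

610.6 ms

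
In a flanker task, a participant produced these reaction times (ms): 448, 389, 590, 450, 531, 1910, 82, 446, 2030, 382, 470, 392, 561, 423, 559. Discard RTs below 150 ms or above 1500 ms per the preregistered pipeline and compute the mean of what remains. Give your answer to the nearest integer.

Excluded: 82, 1910, 2030
Retained (n=12): Σ = 5641
Mean = 5641/12 = 470.0833

470 ms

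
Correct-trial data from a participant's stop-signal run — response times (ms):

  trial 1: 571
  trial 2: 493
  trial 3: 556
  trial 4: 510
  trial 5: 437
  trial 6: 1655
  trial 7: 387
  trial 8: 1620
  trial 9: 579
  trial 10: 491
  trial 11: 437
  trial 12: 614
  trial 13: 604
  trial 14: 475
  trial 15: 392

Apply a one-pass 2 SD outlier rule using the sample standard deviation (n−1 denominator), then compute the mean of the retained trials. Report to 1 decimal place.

n = 15, ΣRT = 9821, M = 654.733
Σ(x−M)² = 2300744.93; s = √(2300744.93/14) = 405.387
Cutoffs: 654.733 ± 2·405.387 → [-156.0, 1465.5]
Outside: 1620, 1655 → excluded.
Retained (n=13): Σ = 6546, mean = 6546/13 = 503.538

503.5 ms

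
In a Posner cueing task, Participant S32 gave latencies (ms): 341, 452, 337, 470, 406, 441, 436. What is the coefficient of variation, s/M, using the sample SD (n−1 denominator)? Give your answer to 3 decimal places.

n = 7, Σ = 2883, M = 411.8571
Σ(x−M)² = 17082.857; s = √(17082.857/6) = 53.3586
CV = 53.3586 / 411.8571 = 0.12956

0.130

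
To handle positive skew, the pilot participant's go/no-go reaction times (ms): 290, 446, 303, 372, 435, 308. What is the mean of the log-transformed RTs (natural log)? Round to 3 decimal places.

ln(RT): 5.6699, 6.1003, 5.7137, 5.9189, 6.0753, 5.7301
Σ ln(RT) = 35.2083
Mean = 35.2083/6 = 5.86805

5.868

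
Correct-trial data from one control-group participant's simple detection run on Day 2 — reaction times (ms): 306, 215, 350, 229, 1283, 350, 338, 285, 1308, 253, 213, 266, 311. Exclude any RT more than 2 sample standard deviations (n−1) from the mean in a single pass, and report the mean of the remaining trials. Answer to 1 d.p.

283.3 ms

n = 13, ΣRT = 5707, M = 439.000
Σ(x−M)² = 1761206.00; s = √(1761206.00/12) = 383.102
Cutoffs: 439.000 ± 2·383.102 → [-327.2, 1205.2]
Outside: 1283, 1308 → excluded.
Retained (n=11): Σ = 3116, mean = 3116/11 = 283.273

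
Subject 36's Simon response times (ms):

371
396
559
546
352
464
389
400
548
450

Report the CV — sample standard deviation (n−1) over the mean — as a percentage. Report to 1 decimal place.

17.6%

n = 10, Σ = 4475, M = 447.5000
Σ(x−M)² = 55816.500; s = √(55816.500/9) = 78.7517
CV = 78.7517 / 447.5000 = 0.17598 = 17.598%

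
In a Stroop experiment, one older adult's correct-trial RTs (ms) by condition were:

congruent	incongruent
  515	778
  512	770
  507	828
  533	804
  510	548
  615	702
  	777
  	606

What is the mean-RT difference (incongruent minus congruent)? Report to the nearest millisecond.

195 ms

M(congruent) = 3192/6 = 532.000
M(incongruent) = 5813/8 = 726.625
Difference = 726.625 − 532.000 = 194.625 ms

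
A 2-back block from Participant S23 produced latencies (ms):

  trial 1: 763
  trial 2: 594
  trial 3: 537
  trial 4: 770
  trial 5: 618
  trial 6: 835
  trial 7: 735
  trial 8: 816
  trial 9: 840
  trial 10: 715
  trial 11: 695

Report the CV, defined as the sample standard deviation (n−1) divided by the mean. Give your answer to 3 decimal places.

n = 11, Σ = 7918, M = 719.8182
Σ(x−M)² = 101833.636; s = √(101833.636/10) = 100.9127
CV = 100.9127 / 719.8182 = 0.14019

0.140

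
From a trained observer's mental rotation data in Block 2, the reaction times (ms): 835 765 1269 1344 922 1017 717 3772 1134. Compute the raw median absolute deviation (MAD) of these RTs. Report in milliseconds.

252 ms

Sorted: 717, 765, 835, 922, 1017, 1134, 1269, 1344, 3772 → median = 1017
|x − 1017|: 182, 252, 252, 327, 95, 0, 300, 2755, 117
Sorted deviations: 0, 95, 117, 182, 252, 252, 300, 327, 2755 → MAD = 252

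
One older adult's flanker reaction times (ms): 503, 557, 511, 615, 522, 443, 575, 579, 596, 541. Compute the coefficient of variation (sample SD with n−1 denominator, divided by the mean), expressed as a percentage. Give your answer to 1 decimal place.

n = 10, Σ = 5442, M = 544.2000
Σ(x−M)² = 23563.600; s = √(23563.600/9) = 51.1681
CV = 51.1681 / 544.2000 = 0.09402 = 9.402%

9.4%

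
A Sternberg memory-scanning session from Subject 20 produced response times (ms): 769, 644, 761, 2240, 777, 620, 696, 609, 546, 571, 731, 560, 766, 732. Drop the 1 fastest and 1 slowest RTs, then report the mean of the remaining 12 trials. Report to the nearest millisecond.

Sorted: 546, 560, 571, 609, 620, 644, 696, 731, 732, 761, 766, 769, 777, 2240
Drop lowest 1 (546) and highest 1 (2240)
Remaining (n=12): Σ = 8236, mean = 8236/12 = 686.333

686 ms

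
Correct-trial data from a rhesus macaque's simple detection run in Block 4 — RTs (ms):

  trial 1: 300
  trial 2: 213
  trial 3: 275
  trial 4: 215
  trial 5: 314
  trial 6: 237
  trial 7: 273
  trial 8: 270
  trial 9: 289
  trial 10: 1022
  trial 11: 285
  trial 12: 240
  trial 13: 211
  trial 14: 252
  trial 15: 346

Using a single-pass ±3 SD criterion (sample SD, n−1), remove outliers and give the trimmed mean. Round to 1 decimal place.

n = 15, ΣRT = 4742, M = 316.133
Σ(x−M)² = 554879.73; s = √(554879.73/14) = 199.084
Cutoffs: 316.133 ± 3·199.084 → [-281.1, 913.4]
Outside: 1022 → excluded.
Retained (n=14): Σ = 3720, mean = 3720/14 = 265.714

265.7 ms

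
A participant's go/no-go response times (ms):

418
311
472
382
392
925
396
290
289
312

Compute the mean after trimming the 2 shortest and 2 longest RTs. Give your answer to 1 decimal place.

368.5 ms

Sorted: 289, 290, 311, 312, 382, 392, 396, 418, 472, 925
Drop lowest 2 (289, 290) and highest 2 (472, 925)
Remaining (n=6): Σ = 2211, mean = 2211/6 = 368.500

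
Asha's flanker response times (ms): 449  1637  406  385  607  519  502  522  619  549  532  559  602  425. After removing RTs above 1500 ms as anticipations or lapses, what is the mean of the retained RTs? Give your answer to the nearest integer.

514 ms

Excluded: 1637
Retained (n=13): Σ = 6676
Mean = 6676/13 = 513.5385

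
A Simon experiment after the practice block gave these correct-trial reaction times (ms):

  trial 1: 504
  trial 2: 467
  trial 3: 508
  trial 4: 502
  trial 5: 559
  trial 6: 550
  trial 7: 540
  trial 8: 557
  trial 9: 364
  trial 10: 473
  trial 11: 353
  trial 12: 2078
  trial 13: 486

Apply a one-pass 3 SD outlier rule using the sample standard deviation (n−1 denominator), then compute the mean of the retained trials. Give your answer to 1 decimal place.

488.6 ms

n = 13, ΣRT = 7941, M = 610.846
Σ(x−M)² = 2383387.69; s = √(2383387.69/12) = 445.663
Cutoffs: 610.846 ± 3·445.663 → [-726.1, 1947.8]
Outside: 2078 → excluded.
Retained (n=12): Σ = 5863, mean = 5863/12 = 488.583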